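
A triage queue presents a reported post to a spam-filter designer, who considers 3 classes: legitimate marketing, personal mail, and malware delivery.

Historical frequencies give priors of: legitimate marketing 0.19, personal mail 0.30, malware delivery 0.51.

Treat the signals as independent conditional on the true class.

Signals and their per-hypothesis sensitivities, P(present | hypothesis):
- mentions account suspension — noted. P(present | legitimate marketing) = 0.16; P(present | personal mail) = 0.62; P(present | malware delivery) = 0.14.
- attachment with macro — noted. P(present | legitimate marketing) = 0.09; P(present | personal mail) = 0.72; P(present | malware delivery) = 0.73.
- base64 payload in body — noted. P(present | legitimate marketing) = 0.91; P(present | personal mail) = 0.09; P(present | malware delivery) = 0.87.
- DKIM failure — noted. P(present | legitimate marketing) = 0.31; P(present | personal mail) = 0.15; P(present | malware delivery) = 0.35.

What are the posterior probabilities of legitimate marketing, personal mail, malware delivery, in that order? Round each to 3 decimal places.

Multiply each prior by the joint likelihood of the signal pattern:
  legitimate marketing: 0.19 × 0.16 × 0.09 × 0.91 × 0.31 = 0.00077183
  personal mail: 0.30 × 0.62 × 0.72 × 0.09 × 0.15 = 0.0018079
  malware delivery: 0.51 × 0.14 × 0.73 × 0.87 × 0.35 = 0.015871
Normalizing constant Z = 0.00077183 + 0.0018079 + 0.015871 = 0.018451.
P(legitimate marketing | evidence) = 0.00077183 / 0.018451 ≈ 0.042
P(personal mail | evidence) = 0.0018079 / 0.018451 ≈ 0.098
P(malware delivery | evidence) = 0.015871 / 0.018451 ≈ 0.860

0.042, 0.098, 0.860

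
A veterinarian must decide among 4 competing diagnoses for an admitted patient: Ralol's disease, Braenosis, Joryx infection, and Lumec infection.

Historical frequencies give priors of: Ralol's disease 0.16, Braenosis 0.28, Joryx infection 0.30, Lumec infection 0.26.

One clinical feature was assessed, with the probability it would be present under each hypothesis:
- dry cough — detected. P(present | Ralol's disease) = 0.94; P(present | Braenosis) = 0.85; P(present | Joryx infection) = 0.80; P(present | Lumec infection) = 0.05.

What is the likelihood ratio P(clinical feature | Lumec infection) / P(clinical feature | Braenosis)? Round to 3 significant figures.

0.0588

The Bayes factor is the ratio of the two likelihoods.
  Lumec infection: 0.05
  Braenosis: 0.85
Bayes factor = 0.05 / 0.85 ≈ 0.0588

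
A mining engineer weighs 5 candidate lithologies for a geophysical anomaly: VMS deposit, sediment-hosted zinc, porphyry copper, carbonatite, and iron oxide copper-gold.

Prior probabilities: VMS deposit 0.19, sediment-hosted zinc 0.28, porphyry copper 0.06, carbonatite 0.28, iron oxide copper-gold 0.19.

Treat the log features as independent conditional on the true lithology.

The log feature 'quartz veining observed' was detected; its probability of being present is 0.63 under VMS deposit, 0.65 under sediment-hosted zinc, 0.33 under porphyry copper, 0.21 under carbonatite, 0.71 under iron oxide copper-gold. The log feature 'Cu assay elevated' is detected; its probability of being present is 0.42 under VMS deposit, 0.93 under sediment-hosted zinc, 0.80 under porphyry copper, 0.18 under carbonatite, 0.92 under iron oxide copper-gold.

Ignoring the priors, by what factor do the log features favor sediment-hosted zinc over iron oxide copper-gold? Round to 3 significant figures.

0.925

Joint likelihood of the log feature pattern under each hypothesis:
  sediment-hosted zinc: 0.65 × 0.93 = 0.6045
  iron oxide copper-gold: 0.71 × 0.92 = 0.6532
Bayes factor = 0.6045 / 0.6532 ≈ 0.925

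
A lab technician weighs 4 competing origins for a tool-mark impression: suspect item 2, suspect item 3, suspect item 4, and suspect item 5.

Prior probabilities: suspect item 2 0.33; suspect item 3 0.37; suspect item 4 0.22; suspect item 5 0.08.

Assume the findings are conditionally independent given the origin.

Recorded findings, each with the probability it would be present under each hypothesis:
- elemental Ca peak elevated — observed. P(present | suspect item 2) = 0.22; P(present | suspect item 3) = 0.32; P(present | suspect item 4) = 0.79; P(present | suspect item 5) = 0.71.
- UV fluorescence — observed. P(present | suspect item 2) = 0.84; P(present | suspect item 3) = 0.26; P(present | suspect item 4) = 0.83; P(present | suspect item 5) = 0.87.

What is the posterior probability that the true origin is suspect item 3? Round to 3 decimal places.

0.108

Multiply each prior by the joint likelihood of the evidence pattern:
  suspect item 2: 0.33 × 0.22 × 0.84 = 0.060984
  suspect item 3: 0.37 × 0.32 × 0.26 = 0.030784
  suspect item 4: 0.22 × 0.79 × 0.83 = 0.14425
  suspect item 5: 0.08 × 0.71 × 0.87 = 0.049416
Marginal likelihood of the evidence = 0.28544.
P(suspect item 3 | evidence) = 0.030784 / 0.28544 ≈ 0.108.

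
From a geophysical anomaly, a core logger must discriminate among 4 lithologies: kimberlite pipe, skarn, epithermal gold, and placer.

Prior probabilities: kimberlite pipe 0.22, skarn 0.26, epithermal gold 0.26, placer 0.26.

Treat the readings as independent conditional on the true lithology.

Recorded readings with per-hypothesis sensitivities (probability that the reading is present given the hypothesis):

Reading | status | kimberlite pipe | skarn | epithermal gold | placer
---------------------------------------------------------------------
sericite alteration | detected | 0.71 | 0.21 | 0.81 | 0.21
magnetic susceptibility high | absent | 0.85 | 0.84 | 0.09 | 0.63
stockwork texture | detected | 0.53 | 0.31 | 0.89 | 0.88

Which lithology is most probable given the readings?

For each hypothesis, the unnormalized posterior weight is prior × product of the reading likelihoods (using 1 − P(present | H) for each absent reading):
  kimberlite pipe: 0.22 × 0.71 × (1 − 0.85) × 0.53 = 0.012418
  skarn: 0.26 × 0.21 × (1 − 0.84) × 0.31 = 0.0027082
  epithermal gold: 0.26 × 0.81 × (1 − 0.09) × 0.89 = 0.17056
  placer: 0.26 × 0.21 × (1 − 0.63) × 0.88 = 0.017778
The unnormalized weights sum to 0.20347.
P(kimberlite pipe | evidence) ≈ 0.012418 / 0.20347 ≈ 0.061
P(skarn | evidence) ≈ 0.0027082 / 0.20347 ≈ 0.013
P(epithermal gold | evidence) ≈ 0.17056 / 0.20347 ≈ 0.838
P(placer | evidence) ≈ 0.017778 / 0.20347 ≈ 0.087
The largest is 0.838, so epithermal gold is most probable.

epithermal gold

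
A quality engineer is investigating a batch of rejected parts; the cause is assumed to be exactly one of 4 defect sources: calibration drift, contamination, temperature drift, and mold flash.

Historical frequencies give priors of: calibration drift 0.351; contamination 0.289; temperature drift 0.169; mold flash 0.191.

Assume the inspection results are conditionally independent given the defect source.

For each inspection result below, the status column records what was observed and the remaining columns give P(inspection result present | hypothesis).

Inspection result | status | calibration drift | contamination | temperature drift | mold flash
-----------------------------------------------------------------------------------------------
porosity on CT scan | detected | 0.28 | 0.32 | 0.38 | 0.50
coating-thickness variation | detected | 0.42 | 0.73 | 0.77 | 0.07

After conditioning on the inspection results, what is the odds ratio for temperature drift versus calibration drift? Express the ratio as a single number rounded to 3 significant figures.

Unnormalized posterior weight (prior times the inspection result likelihoods) for each of the two hypotheses:
  temperature drift: 0.169 × 0.38 × 0.77 = 0.049449
  calibration drift: 0.351 × 0.28 × 0.42 = 0.041278
Posterior odds = 0.049449 / 0.041278 ≈ 1.20.

1.20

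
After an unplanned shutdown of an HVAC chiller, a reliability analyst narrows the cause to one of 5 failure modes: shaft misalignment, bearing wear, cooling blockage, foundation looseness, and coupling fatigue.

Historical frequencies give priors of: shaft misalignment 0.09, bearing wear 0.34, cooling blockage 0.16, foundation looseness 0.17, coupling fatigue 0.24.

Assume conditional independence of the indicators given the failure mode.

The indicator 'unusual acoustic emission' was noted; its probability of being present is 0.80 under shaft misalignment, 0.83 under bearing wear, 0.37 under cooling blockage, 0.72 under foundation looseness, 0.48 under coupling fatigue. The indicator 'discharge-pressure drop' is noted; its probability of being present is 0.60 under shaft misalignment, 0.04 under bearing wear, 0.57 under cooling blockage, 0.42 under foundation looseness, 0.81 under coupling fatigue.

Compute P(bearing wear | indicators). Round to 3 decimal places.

0.048

Multiply each prior by the joint likelihood of the indicator pattern:
  shaft misalignment: 0.09 × 0.80 × 0.60 = 0.0432
  bearing wear: 0.34 × 0.83 × 0.04 = 0.011288
  cooling blockage: 0.16 × 0.37 × 0.57 = 0.033744
  foundation looseness: 0.17 × 0.72 × 0.42 = 0.051408
  coupling fatigue: 0.24 × 0.48 × 0.81 = 0.093312
Normalizing constant Z = 0.0432 + 0.011288 + 0.033744 + 0.051408 + 0.093312 = 0.23295.
P(bearing wear | evidence) = 0.011288 / 0.23295 ≈ 0.048.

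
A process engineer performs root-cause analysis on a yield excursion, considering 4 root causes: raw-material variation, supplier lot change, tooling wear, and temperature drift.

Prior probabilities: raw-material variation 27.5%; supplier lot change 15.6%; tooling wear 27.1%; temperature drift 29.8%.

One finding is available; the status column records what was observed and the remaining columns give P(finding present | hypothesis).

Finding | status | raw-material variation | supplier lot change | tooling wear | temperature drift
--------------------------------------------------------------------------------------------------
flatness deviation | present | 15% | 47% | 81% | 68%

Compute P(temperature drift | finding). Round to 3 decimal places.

0.378

For each hypothesis, the unnormalized posterior weight is prior × likelihood:
  raw-material variation: 0.275 × 0.15 = 0.04125
  supplier lot change: 0.156 × 0.47 = 0.07332
  tooling wear: 0.271 × 0.81 = 0.21951
  temperature drift: 0.298 × 0.68 = 0.20264
Normalizing constant Z = 0.04125 + 0.07332 + 0.21951 + 0.20264 = 0.53672.
P(temperature drift | evidence) = 0.20264 / 0.53672 ≈ 0.378.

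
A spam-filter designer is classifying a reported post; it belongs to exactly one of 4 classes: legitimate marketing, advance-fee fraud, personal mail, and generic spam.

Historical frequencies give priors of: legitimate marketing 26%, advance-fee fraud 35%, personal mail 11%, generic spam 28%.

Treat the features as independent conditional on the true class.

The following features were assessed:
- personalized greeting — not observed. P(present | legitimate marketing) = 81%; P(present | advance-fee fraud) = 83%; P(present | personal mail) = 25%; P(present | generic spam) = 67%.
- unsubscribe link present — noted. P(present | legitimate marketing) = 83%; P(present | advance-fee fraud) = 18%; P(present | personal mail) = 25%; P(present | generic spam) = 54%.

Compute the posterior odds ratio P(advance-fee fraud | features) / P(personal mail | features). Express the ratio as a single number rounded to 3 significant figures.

Posterior odds equal prior odds times the likelihood ratio; only the two competing hypotheses matter (using 1 − P(present | H) for each absent feature).
  advance-fee fraud: 0.35 × (1 − 0.83) × 0.18 = 0.01071
  personal mail: 0.11 × (1 − 0.25) × 0.25 = 0.020625
Odds(advance-fee fraud : personal mail) = 0.01071 / 0.020625 ≈ 0.519.

0.519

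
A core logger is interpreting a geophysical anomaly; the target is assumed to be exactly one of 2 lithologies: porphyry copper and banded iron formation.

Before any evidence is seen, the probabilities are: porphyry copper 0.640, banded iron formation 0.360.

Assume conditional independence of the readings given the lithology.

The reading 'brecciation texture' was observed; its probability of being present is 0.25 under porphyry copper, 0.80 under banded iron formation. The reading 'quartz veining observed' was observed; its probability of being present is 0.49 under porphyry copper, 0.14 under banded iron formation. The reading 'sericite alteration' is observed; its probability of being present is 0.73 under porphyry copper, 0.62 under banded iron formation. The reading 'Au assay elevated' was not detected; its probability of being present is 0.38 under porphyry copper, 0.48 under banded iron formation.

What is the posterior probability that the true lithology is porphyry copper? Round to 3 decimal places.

By Bayes' rule with conditional independence, the unnormalized weight for each hypothesis is prior × ∏ likelihoods (using 1 − P(present | H) for each absent reading):
  porphyry copper: 0.640 × 0.25 × 0.49 × 0.73 × (1 − 0.38) = 0.035484
  banded iron formation: 0.360 × 0.80 × 0.14 × 0.62 × (1 − 0.48) = 0.012999
The unnormalized weights sum to 0.048483.
P(porphyry copper | evidence) = 0.035484 / 0.048483 ≈ 0.732.

0.732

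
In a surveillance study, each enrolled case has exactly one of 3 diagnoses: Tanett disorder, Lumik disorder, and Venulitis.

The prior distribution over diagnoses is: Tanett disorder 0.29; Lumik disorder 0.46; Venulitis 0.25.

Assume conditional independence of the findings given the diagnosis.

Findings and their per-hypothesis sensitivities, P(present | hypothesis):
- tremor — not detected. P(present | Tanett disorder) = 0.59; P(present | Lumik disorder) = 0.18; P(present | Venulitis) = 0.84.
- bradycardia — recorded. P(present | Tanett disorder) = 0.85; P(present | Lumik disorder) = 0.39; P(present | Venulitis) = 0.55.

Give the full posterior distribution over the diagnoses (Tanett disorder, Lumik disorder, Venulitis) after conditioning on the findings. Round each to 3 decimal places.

By Bayes' rule with conditional independence, the unnormalized weight for each hypothesis is prior × ∏ likelihoods (using 1 − P(present | H) for each absent finding):
  Tanett disorder: 0.29 × (1 − 0.59) × 0.85 = 0.10107
  Lumik disorder: 0.46 × (1 − 0.18) × 0.39 = 0.14711
  Venulitis: 0.25 × (1 − 0.84) × 0.55 = 0.022
The unnormalized weights sum to 0.27017.
P(Tanett disorder | evidence) = 0.10107 / 0.27017 ≈ 0.374
P(Lumik disorder | evidence) = 0.14711 / 0.27017 ≈ 0.544
P(Venulitis | evidence) = 0.022 / 0.27017 ≈ 0.081

0.374, 0.544, 0.081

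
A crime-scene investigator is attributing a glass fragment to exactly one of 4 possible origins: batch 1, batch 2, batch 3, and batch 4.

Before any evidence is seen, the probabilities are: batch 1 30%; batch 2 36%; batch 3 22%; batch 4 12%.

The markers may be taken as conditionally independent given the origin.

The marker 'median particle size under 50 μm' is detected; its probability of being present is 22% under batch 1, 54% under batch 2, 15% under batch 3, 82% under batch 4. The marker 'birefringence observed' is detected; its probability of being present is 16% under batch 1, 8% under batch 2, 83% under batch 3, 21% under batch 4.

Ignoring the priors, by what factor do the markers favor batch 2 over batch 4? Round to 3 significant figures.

0.251

Joint likelihood of the marker pattern under each hypothesis:
  batch 2: 0.54 × 0.08 = 0.0432
  batch 4: 0.82 × 0.21 = 0.1722
Bayes factor = 0.0432 / 0.1722 ≈ 0.251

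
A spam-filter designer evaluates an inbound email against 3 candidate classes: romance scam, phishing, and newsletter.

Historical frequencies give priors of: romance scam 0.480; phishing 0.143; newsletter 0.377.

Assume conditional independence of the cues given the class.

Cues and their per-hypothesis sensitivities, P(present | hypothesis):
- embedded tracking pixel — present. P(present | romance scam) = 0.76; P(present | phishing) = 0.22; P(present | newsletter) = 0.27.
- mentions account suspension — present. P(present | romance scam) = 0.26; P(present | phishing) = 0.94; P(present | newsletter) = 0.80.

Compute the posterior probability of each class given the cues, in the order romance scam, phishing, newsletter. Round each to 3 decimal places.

0.461, 0.144, 0.396

For each hypothesis, the unnormalized posterior weight is prior × product of the cue likelihoods:
  romance scam: 0.480 × 0.76 × 0.26 = 0.094848
  phishing: 0.143 × 0.22 × 0.94 = 0.029572
  newsletter: 0.377 × 0.27 × 0.80 = 0.081432
The unnormalized weights sum to 0.20585.
P(romance scam | evidence) = 0.094848 / 0.20585 ≈ 0.461
P(phishing | evidence) = 0.029572 / 0.20585 ≈ 0.144
P(newsletter | evidence) = 0.081432 / 0.20585 ≈ 0.396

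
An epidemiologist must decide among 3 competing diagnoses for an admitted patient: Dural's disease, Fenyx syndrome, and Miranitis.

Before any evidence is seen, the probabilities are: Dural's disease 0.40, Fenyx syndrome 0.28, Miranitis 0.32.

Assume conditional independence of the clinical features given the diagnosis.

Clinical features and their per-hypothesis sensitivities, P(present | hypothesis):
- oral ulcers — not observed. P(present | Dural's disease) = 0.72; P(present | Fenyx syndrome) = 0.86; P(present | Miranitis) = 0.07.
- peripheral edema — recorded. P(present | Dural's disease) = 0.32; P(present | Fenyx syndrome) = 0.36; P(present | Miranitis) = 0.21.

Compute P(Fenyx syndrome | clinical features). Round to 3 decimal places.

For each hypothesis, the unnormalized posterior weight is prior × product of the clinical feature likelihoods (using 1 − P(present | H) for each absent clinical feature):
  Dural's disease: 0.40 × (1 − 0.72) × 0.32 = 0.03584
  Fenyx syndrome: 0.28 × (1 − 0.86) × 0.36 = 0.014112
  Miranitis: 0.32 × (1 − 0.07) × 0.21 = 0.062496
Marginal likelihood of the evidence = 0.11245.
P(Fenyx syndrome | evidence) = 0.014112 / 0.11245 ≈ 0.125.

0.125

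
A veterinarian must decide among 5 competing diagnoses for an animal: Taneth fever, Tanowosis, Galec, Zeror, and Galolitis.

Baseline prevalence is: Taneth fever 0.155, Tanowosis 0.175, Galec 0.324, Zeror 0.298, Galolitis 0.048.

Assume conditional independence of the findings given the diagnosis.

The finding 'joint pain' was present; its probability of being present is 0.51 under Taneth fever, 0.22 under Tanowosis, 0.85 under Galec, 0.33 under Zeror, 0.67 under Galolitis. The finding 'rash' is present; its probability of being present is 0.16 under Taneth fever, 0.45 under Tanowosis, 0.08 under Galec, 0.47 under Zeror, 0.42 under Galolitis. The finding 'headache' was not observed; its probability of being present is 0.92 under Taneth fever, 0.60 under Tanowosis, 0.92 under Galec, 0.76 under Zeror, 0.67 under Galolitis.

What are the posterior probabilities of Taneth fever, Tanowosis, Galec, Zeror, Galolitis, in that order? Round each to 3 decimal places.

0.040, 0.274, 0.070, 0.439, 0.176

By Bayes' rule with conditional independence, the unnormalized weight for each hypothesis is prior × ∏ likelihoods (using 1 − P(present | H) for each absent finding):
  Taneth fever: 0.155 × 0.51 × 0.16 × (1 − 0.92) = 0.0010118
  Tanowosis: 0.175 × 0.22 × 0.45 × (1 − 0.60) = 0.00693
  Galec: 0.324 × 0.85 × 0.08 × (1 − 0.92) = 0.0017626
  Zeror: 0.298 × 0.33 × 0.47 × (1 − 0.76) = 0.011093
  Galolitis: 0.048 × 0.67 × 0.42 × (1 − 0.67) = 0.0044574
Normalizing constant Z = 0.0010118 + 0.00693 + 0.0017626 + 0.011093 + 0.0044574 = 0.025255.
P(Taneth fever | evidence) = 0.0010118 / 0.025255 ≈ 0.040
P(Tanowosis | evidence) = 0.00693 / 0.025255 ≈ 0.274
P(Galec | evidence) = 0.0017626 / 0.025255 ≈ 0.070
P(Zeror | evidence) = 0.011093 / 0.025255 ≈ 0.439
P(Galolitis | evidence) = 0.0044574 / 0.025255 ≈ 0.176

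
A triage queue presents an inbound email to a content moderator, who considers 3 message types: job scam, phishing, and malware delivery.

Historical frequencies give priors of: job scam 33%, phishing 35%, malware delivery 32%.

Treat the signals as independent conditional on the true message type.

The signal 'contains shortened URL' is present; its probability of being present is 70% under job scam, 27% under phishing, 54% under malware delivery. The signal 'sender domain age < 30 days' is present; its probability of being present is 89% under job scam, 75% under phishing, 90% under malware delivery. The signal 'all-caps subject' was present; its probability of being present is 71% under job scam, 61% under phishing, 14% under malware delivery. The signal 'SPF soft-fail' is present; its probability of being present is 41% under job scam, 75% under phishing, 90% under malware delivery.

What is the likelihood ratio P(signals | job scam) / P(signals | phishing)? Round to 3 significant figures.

Joint likelihood of the signal pattern under each hypothesis:
  job scam: 0.70 × 0.89 × 0.71 × 0.41 = 0.18136
  phishing: 0.27 × 0.75 × 0.61 × 0.75 = 0.092644
Bayes factor = 0.18136 / 0.092644 ≈ 1.96

1.96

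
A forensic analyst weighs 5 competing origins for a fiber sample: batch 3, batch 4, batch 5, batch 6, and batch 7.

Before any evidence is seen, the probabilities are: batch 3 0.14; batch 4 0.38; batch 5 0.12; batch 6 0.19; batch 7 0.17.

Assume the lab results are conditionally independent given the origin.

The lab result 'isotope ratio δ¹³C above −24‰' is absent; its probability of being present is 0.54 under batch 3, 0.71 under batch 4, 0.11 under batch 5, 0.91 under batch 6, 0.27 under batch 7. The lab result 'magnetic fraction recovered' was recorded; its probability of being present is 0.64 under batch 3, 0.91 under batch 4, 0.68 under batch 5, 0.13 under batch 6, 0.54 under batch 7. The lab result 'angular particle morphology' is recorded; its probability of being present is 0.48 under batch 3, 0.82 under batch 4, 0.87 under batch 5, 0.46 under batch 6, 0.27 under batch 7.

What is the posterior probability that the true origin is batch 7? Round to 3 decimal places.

0.098

Multiply each prior by the joint likelihood of the lab result pattern (using 1 − P(present | H) for each absent lab result):
  batch 3: 0.14 × (1 − 0.54) × 0.64 × 0.48 = 0.019784
  batch 4: 0.38 × (1 − 0.71) × 0.91 × 0.82 = 0.082231
  batch 5: 0.12 × (1 − 0.11) × 0.68 × 0.87 = 0.063183
  batch 6: 0.19 × (1 − 0.91) × 0.13 × 0.46 = 0.0010226
  batch 7: 0.17 × (1 − 0.27) × 0.54 × 0.27 = 0.018094
Marginal likelihood of the evidence = 0.18431.
P(batch 7 | evidence) = 0.018094 / 0.18431 ≈ 0.098.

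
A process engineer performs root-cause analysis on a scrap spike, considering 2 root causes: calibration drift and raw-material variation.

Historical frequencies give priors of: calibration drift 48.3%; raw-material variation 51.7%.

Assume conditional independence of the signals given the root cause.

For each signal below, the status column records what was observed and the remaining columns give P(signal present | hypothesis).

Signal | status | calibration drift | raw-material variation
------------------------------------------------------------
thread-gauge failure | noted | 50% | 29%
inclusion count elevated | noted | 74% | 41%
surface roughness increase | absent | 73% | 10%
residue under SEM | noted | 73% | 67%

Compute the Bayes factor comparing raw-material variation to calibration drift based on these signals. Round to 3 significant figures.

0.983

Joint likelihood of the signal pattern under each hypothesis (using 1 − P(present | H) for each absent signal):
  raw-material variation: 0.29 × 0.41 × (1 − 0.10) × 0.67 = 0.071697
  calibration drift: 0.50 × 0.74 × (1 − 0.73) × 0.73 = 0.072927
Bayes factor = 0.071697 / 0.072927 ≈ 0.983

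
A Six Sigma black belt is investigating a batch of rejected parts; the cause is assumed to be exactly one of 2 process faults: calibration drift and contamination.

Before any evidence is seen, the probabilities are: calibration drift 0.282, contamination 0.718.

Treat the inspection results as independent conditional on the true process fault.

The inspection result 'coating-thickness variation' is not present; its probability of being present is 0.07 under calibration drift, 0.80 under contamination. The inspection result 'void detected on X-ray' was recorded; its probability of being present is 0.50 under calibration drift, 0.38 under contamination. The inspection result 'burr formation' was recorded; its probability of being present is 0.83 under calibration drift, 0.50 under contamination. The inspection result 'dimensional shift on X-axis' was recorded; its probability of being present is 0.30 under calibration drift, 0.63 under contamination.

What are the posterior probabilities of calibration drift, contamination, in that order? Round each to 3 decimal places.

0.655, 0.345

For each hypothesis, the unnormalized posterior weight is prior × product of the inspection result likelihoods (using 1 − P(present | H) for each absent inspection result):
  calibration drift: 0.282 × (1 − 0.07) × 0.50 × 0.83 × 0.30 = 0.032651
  contamination: 0.718 × (1 − 0.80) × 0.38 × 0.50 × 0.63 = 0.017189
Normalizing constant Z = 0.032651 + 0.017189 = 0.04984.
P(calibration drift | evidence) = 0.032651 / 0.04984 ≈ 0.655
P(contamination | evidence) = 0.017189 / 0.04984 ≈ 0.345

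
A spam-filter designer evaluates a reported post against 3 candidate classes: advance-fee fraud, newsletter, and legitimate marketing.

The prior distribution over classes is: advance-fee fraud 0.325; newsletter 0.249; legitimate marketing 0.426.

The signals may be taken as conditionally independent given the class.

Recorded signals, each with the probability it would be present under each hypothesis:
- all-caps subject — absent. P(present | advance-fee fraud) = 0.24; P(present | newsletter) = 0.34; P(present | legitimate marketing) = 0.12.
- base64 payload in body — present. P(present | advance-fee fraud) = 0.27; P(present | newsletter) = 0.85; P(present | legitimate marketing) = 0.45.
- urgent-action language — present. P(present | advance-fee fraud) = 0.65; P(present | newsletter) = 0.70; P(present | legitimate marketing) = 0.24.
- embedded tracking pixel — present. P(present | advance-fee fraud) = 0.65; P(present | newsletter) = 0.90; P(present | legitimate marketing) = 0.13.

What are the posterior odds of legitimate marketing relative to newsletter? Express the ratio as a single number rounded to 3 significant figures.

The normalizing constant cancels in an odds ratio, so compute prior × likelihood for the two hypotheses only (using 1 − P(present | H) for each absent signal):
  legitimate marketing: 0.426 × (1 − 0.12) × 0.45 × 0.24 × 0.13 = 0.0052633
  newsletter: 0.249 × (1 − 0.34) × 0.85 × 0.70 × 0.90 = 0.088004
Posterior odds = 0.0052633 / 0.088004 ≈ 0.0598.

0.0598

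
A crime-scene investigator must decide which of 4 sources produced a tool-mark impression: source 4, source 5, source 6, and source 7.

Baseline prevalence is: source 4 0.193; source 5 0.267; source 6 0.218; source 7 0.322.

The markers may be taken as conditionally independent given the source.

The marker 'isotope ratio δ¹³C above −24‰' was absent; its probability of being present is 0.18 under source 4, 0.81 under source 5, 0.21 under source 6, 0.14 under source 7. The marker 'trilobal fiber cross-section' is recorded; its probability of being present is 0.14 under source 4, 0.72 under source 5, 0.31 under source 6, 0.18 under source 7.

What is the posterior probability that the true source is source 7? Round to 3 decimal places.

0.308

For each hypothesis, the unnormalized posterior weight is prior × product of the marker likelihoods (using 1 − P(present | H) for each absent marker):
  source 4: 0.193 × (1 − 0.18) × 0.14 = 0.022156
  source 5: 0.267 × (1 − 0.81) × 0.72 = 0.036526
  source 6: 0.218 × (1 − 0.21) × 0.31 = 0.053388
  source 7: 0.322 × (1 − 0.14) × 0.18 = 0.049846
The unnormalized weights sum to 0.16192.
P(source 7 | evidence) = 0.049846 / 0.16192 ≈ 0.308.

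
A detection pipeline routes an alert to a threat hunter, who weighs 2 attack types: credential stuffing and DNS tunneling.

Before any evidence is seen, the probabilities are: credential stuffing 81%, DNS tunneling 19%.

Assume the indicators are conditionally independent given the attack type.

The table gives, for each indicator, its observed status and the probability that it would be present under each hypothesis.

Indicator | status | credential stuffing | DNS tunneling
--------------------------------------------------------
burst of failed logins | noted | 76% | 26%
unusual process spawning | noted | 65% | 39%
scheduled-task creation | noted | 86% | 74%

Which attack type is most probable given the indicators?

By Bayes' rule with conditional independence, the unnormalized weight for each hypothesis is prior × ∏ likelihoods:
  credential stuffing: 0.81 × 0.76 × 0.65 × 0.86 = 0.34412
  DNS tunneling: 0.19 × 0.26 × 0.39 × 0.74 = 0.014257
Marginal likelihood of the evidence = 0.35838.
P(credential stuffing | evidence) ≈ 0.34412 / 0.35838 ≈ 0.960
P(DNS tunneling | evidence) ≈ 0.014257 / 0.35838 ≈ 0.040
The largest is 0.960, so credential stuffing is most probable.

credential stuffing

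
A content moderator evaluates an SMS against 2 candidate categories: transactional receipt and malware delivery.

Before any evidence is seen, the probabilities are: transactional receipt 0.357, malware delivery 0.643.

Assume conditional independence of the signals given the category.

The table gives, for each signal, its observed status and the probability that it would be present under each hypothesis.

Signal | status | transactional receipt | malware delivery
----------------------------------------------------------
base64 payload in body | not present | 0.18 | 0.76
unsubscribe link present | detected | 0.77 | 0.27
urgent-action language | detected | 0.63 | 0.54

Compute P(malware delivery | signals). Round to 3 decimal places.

Multiply each prior by the joint likelihood of the signal pattern (using 1 − P(present | H) for each absent signal):
  transactional receipt: 0.357 × (1 − 0.18) × 0.77 × 0.63 = 0.14201
  malware delivery: 0.643 × (1 − 0.76) × 0.27 × 0.54 = 0.0225
Marginal likelihood of the evidence = 0.16451.
P(malware delivery | evidence) = 0.0225 / 0.16451 ≈ 0.137.

0.137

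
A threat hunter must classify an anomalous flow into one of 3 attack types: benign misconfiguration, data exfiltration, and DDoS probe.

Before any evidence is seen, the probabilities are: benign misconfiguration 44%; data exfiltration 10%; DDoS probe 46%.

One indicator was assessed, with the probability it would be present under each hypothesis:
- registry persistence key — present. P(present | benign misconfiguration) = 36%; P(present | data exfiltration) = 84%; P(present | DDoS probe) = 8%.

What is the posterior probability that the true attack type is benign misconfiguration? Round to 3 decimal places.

Multiply each prior by the likelihood of the indicator:
  benign misconfiguration: 0.44 × 0.36 = 0.1584
  data exfiltration: 0.10 × 0.84 = 0.084
  DDoS probe: 0.46 × 0.08 = 0.0368
Marginal likelihood of the evidence = 0.2792.
P(benign misconfiguration | evidence) = 0.1584 / 0.2792 ≈ 0.567.

0.567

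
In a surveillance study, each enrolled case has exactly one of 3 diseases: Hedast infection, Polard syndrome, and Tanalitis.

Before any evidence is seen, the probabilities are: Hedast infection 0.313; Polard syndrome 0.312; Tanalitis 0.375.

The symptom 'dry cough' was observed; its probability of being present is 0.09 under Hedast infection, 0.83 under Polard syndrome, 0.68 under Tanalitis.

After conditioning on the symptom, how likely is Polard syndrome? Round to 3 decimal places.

0.478

Multiply each prior by the likelihood of the symptom:
  Hedast infection: 0.313 × 0.09 = 0.02817
  Polard syndrome: 0.312 × 0.83 = 0.25896
  Tanalitis: 0.375 × 0.68 = 0.255
Normalizing constant Z = 0.02817 + 0.25896 + 0.255 = 0.54213.
P(Polard syndrome | evidence) = 0.25896 / 0.54213 ≈ 0.478.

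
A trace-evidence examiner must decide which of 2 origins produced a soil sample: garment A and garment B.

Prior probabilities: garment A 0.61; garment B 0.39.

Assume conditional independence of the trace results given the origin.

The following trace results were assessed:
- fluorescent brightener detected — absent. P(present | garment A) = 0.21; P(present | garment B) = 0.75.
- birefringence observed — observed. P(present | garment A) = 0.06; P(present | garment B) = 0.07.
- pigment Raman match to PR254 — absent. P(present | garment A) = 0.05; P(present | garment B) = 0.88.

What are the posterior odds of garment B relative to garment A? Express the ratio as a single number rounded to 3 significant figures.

Unnormalized posterior weight (prior times the trace result likelihoods) for each of the two hypotheses (using 1 − P(present | H) for each absent trace result):
  garment B: 0.39 × (1 − 0.75) × 0.07 × (1 − 0.88) = 0.000819
  garment A: 0.61 × (1 − 0.21) × 0.06 × (1 − 0.05) = 0.027468
Odds(garment B : garment A) = 0.000819 / 0.027468 ≈ 0.0298.

0.0298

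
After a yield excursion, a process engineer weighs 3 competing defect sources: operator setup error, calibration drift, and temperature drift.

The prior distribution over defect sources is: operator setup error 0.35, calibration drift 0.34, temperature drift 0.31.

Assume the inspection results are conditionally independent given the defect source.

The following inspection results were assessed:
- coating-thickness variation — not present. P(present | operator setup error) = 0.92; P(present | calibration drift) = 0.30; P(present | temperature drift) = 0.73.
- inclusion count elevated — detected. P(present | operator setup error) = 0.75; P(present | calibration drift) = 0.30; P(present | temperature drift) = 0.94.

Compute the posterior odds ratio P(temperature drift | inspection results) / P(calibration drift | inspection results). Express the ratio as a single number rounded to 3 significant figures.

1.10

Unnormalized posterior weight (prior times the inspection result likelihoods) for each of the two hypotheses (using 1 − P(present | H) for each absent inspection result):
  temperature drift: 0.31 × (1 − 0.73) × 0.94 = 0.078678
  calibration drift: 0.34 × (1 − 0.30) × 0.30 = 0.0714
Posterior odds = 0.078678 / 0.0714 ≈ 1.10.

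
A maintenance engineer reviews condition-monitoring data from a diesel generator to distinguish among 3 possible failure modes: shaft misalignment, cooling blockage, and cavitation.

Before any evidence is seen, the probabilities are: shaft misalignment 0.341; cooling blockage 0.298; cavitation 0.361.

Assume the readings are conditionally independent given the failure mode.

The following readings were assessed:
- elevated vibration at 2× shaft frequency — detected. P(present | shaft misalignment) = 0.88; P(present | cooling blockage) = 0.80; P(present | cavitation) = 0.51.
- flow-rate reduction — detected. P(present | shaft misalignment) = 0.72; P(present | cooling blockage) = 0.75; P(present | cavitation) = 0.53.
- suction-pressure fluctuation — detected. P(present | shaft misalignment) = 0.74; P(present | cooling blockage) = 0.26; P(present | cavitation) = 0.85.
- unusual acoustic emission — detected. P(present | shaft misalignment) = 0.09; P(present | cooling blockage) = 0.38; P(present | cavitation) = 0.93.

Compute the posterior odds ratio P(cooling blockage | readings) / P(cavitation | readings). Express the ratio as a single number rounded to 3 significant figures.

0.229

The normalizing constant cancels in an odds ratio, so compute prior × likelihood for the two hypotheses only:
  cooling blockage: 0.298 × 0.80 × 0.75 × 0.26 × 0.38 = 0.017665
  cavitation: 0.361 × 0.51 × 0.53 × 0.85 × 0.93 = 0.077136
Odds(cooling blockage : cavitation) = 0.017665 / 0.077136 ≈ 0.229.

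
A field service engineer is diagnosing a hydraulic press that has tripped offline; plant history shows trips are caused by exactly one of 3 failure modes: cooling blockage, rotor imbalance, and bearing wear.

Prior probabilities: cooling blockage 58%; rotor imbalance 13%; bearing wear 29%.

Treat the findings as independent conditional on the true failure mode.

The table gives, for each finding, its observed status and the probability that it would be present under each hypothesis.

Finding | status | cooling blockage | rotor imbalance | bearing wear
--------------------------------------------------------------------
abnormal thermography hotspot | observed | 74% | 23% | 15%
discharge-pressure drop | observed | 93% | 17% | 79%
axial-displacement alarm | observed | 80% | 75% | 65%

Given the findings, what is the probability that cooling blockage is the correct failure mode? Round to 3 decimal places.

0.924

By Bayes' rule with conditional independence, the unnormalized weight for each hypothesis is prior × ∏ likelihoods:
  cooling blockage: 0.58 × 0.74 × 0.93 × 0.80 = 0.31932
  rotor imbalance: 0.13 × 0.23 × 0.17 × 0.75 = 0.0038123
  bearing wear: 0.29 × 0.15 × 0.79 × 0.65 = 0.022337
Normalizing constant Z = 0.31932 + 0.0038123 + 0.022337 = 0.34547.
P(cooling blockage | evidence) = 0.31932 / 0.34547 ≈ 0.924.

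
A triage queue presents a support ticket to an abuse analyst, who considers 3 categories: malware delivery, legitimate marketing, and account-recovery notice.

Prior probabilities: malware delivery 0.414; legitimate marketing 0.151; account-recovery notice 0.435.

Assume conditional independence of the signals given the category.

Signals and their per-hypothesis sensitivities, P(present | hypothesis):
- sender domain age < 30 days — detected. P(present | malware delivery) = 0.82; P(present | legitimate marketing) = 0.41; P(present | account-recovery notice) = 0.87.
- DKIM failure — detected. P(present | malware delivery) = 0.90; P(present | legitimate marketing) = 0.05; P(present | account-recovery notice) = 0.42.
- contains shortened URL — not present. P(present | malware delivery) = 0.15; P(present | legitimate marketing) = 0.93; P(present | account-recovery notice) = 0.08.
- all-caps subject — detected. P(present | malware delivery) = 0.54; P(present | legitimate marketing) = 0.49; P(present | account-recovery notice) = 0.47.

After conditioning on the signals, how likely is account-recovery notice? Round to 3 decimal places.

0.329

For each hypothesis, the unnormalized posterior weight is prior × product of the signal likelihoods (using 1 − P(present | H) for each absent signal):
  malware delivery: 0.414 × 0.82 × 0.90 × (1 − 0.15) × 0.54 = 0.14024
  legitimate marketing: 0.151 × 0.41 × 0.05 × (1 − 0.93) × 0.49 = 0.00010618
  account-recovery notice: 0.435 × 0.87 × 0.42 × (1 − 0.08) × 0.47 = 0.06873
Normalizing constant Z = 0.14024 + 0.00010618 + 0.06873 = 0.20907.
P(account-recovery notice | evidence) = 0.06873 / 0.20907 ≈ 0.329.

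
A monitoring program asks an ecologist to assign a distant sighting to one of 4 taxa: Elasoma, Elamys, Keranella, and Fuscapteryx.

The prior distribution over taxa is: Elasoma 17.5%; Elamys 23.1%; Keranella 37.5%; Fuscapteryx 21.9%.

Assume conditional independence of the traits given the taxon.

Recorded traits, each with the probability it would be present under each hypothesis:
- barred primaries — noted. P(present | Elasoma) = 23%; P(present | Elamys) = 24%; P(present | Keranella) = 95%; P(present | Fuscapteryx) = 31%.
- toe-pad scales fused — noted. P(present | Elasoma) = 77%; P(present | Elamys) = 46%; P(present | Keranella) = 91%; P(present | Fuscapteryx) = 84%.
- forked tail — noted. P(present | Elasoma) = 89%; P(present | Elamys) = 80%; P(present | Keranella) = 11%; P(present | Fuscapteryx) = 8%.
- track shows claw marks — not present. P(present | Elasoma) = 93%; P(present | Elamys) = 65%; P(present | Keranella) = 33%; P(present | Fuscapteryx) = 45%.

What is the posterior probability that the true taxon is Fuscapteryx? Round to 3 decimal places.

By Bayes' rule with conditional independence, the unnormalized weight for each hypothesis is prior × ∏ likelihoods (using 1 − P(present | H) for each absent trait):
  Elasoma: 0.175 × 0.23 × 0.77 × 0.89 × (1 − 0.93) = 0.0019308
  Elamys: 0.231 × 0.24 × 0.46 × 0.80 × (1 − 0.65) = 0.0071407
  Keranella: 0.375 × 0.95 × 0.91 × 0.11 × (1 − 0.33) = 0.023893
  Fuscapteryx: 0.219 × 0.31 × 0.84 × 0.08 × (1 − 0.45) = 0.0025092
The unnormalized weights sum to 0.035473.
P(Fuscapteryx | evidence) = 0.0025092 / 0.035473 ≈ 0.071.

0.071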